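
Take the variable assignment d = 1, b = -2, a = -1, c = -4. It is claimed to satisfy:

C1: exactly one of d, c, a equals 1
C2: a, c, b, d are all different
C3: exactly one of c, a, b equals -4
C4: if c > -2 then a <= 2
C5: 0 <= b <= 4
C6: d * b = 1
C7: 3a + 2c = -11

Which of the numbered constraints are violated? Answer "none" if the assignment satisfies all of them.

Constraints 5 and 6 do not hold.

C1: d=1, c=-4, a=-1; 1 of them equals 1 — holds.
C2: values -1, -4, -2, 1 are pairwise distinct — holds.
C3: c=-4, a=-1, b=-2; 1 of them equals -4 — holds.
C4: c = -4, not > -2; antecedent false, conditional vacuously true — holds.
C5: b = -2 is outside [0, 4] — does not hold.
C6: d * b = 1 * (-2) = -2, not 1 — does not hold.
C7: 3a + 2c = 3(-1) + 2(-4) = -11 — holds.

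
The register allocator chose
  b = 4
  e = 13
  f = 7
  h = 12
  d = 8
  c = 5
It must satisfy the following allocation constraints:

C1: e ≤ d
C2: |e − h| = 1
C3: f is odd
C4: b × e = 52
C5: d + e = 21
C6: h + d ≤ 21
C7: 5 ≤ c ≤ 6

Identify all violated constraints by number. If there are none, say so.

C1: e = 13, d = 8; 13 > 8 (want ≤) — does not hold.
C2: |13 − 12| = 1 — holds.
C3: f = 7 is odd — holds.
C4: b × e = 4 × 13 = 52 — holds.
C5: d + e = 8 + 13 = 21 — holds.
C6: h + d = 12 + 8 = 20; 20 ≤ 21 — holds.
C7: c = 5 lies in [5, 6] — holds.

Violated: 1.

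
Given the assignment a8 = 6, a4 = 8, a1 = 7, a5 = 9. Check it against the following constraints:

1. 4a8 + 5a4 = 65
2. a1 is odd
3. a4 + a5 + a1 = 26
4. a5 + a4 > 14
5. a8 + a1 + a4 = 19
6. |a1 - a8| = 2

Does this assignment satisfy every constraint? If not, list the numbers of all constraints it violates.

Violated: 1, 3, 5, 6.

1. 4a8 + 5a4 = 4(6) + 5(8) = 64, not 65  fails
2. a1 = 7 is odd  holds
3. a4 + a5 + a1 = 8 + 9 + 7 = 24, not 26  fails
4. a5 + a4 = 9 + 8 = 17; 17 > 14  holds
5. a8 + a1 + a4 = 6 + 7 + 8 = 21, not 19  fails
6. |7 - 6| = 1, not 2  fails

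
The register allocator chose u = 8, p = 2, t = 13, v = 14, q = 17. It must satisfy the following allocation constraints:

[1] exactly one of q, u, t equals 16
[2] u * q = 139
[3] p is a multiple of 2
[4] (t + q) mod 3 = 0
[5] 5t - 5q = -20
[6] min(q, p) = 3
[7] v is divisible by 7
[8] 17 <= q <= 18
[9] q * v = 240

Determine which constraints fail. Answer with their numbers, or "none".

Violated: 1, 2, 6, 9.

[1] q=17, u=8, t=13; 0 of them equal 16, not exactly one — fails.
[2] u * q = 8 * 17 = 136, not 139 — fails.
[3] 2 / 2 = 1, so 2 divides 2 — holds.
[4] t + q = 30; 30 mod 3 = 0 — holds.
[5] 5t - 5q = 5(13) - 5(17) = -20 — holds.
[6] min(17, 2) = 2, not 3 — fails.
[7] 14 / 7 = 2, so 7 divides 14 — holds.
[8] q = 17 lies in [17, 18] — holds.
[9] q * v = 17 * 14 = 238, not 240 — fails.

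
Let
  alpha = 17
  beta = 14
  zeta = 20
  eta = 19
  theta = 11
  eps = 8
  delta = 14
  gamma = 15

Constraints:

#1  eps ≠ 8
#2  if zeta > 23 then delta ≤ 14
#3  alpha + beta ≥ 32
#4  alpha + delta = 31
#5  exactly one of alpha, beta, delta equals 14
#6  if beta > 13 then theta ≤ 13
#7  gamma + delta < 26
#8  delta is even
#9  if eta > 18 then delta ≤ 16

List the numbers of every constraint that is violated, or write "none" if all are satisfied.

Constraints 1, 3, 5, 7 do not hold.

#1 eps = 8, but 8 is required to differ — violated.
#2 zeta = 20, not > 23; antecedent false, conditional vacuously true — satisfied.
#3 alpha + beta = 17 + 14 = 31; 31 < 32, bound 32 not met — violated.
#4 alpha + delta = 17 + 14 = 31 — satisfied.
#5 alpha=17, beta=14, delta=14; 2 of them equal 14, not exactly one — violated.
#6 beta = 14 > 13, so we need theta ≤ 13; theta = 11 ≤ 13 — satisfied.
#7 gamma + delta = 15 + 14 = 29; 29 ≥ 26, bound 26 not met — violated.
#8 delta = 14 is even — satisfied.
#9 eta = 19 > 18, so we need delta ≤ 16; delta = 14 ≤ 16 — satisfied.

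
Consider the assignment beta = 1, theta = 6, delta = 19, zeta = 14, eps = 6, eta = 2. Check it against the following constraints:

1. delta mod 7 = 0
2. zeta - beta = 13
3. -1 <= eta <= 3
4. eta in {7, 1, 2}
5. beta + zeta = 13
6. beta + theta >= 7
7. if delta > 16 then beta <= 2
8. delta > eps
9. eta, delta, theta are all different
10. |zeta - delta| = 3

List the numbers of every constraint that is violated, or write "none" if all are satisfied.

1. 19 mod 7 = 5, not 0  ✘
2. zeta - beta = 14 - 1 = 13  ✔
3. eta = 2 lies in [-1, 3]  ✔
4. eta = 2 is in {7, 1, 2}  ✔
5. beta + zeta = 1 + 14 = 15, not 13  ✘
6. beta + theta = 1 + 6 = 7; 7 ≥ 7  ✔
7. delta = 19 > 16, so we need beta ≤ 2; beta = 1 ≤ 2  ✔
8. delta = 19, eps = 6; 19 > 6  ✔
9. values 2, 19, 6 are pairwise distinct  ✔
10. |14 - 19| = 5, not 3  ✘

Violated: 1, 5, 10.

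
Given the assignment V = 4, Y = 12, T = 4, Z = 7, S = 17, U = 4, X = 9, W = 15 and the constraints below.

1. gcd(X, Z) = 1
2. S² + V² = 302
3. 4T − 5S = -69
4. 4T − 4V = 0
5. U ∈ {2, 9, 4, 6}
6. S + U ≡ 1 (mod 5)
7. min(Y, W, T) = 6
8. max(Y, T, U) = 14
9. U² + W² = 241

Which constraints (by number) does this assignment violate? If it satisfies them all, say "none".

Violated: 2, 7, and 8.

1. gcd(9, 7) = 1  OK
2. S² + V² = 17² + 4² = 289 + 16 = 305, not 302  FAIL
3. 4T − 5S = 4(4) − 5(17) = -69  OK
4. 4T − 4V = 4(4) − 4(4) = 0  OK
5. U = 4 is in {2, 9, 4, 6}  OK
6. S + U = 21; 21 mod 5 = 1  OK
7. min(12, 15, 4) = 4, not 6  FAIL
8. max(12, 4, 4) = 12, not 14  FAIL
9. U² + W² = 4² + 15² = 16 + 225 = 241  OK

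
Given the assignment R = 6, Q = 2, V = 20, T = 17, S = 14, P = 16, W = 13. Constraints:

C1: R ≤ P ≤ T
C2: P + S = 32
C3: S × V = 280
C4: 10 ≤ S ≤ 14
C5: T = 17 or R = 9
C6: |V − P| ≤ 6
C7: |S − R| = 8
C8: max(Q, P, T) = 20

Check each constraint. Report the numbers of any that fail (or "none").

The assignment fails constraints 2, 8.

C1: values 6 ≤ 16 ≤ 17  OK
C2: P + S = 16 + 14 = 30, not 32  FAIL
C3: S × V = 14 × 20 = 280  OK
C4: S = 14 lies in [10, 14]  OK
C5: T = 17 = 17 (first disjunct)  OK
C6: |20 − 16| = 4; 4 ≤ 6  OK
C7: |14 − 6| = 8  OK
C8: max(2, 16, 17) = 17, not 20  FAIL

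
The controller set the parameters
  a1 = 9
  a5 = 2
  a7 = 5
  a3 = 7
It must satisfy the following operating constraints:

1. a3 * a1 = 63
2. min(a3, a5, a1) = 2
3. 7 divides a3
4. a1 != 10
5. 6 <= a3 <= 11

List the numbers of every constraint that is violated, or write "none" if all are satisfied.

1. a3 * a1 = 7 * 9 = 63 — holds.
2. min(7, 2, 9) = 2 — holds.
3. 7 / 7 = 1, so 7 divides 7 — holds.
4. a1 = 9, and 9 ≠ 10 — holds.
5. a3 = 7 lies in [6, 11] — holds.

The assignment satisfies every constraint.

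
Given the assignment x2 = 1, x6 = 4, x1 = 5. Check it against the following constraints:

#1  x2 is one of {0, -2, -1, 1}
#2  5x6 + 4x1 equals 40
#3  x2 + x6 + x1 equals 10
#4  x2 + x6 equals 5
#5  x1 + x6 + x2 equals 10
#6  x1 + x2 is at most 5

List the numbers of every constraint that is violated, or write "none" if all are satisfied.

No — constraint 6 is not satisfied.

#1 x2 = 1 is in {0, -2, -1, 1}  ✓
#2 5x6 + 4x1 = 5(4) + 4(5) = 40  ✓
#3 x2 + x6 + x1 = 1 + 4 + 5 = 10  ✓
#4 x2 + x6 = 1 + 4 = 5  ✓
#5 x1 + x6 + x2 = 5 + 4 + 1 = 10  ✓
#6 x1 + x2 = 5 + 1 = 6; 6 > 5, bound 5 not met  ✗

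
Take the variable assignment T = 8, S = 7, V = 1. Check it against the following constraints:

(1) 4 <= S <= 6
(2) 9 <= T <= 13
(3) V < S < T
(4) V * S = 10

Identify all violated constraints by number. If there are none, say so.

(1) S = 7 is outside [4, 6] — fails.
(2) T = 8 is outside [9, 13] — fails.
(3) values 1 < 7 < 8 — holds.
(4) V * S = 1 * 7 = 7, not 10 — fails.

Constraints 1, 2, and 4 do not hold.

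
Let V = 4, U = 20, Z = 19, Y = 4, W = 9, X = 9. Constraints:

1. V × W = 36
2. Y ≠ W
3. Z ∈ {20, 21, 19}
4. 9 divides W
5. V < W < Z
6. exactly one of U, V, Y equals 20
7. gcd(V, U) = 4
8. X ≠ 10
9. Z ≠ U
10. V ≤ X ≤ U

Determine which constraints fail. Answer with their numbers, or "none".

All constraints are satisfied.

1. V × W = 4 × 9 = 36 — holds.
2. Y = 4, W = 9; distinct — holds.
3. Z = 19 is in {20, 21, 19} — holds.
4. 9 / 9 = 1, so 9 divides 9 — holds.
5. values 4 < 9 < 19 — holds.
6. U=20, V=4, Y=4; 1 of them equals 20 — holds.
7. gcd(4, 20) = 4 — holds.
8. X = 9, and 9 ≠ 10 — holds.
9. Z = 19, U = 20; distinct — holds.
10. values 4 ≤ 9 ≤ 20 — holds.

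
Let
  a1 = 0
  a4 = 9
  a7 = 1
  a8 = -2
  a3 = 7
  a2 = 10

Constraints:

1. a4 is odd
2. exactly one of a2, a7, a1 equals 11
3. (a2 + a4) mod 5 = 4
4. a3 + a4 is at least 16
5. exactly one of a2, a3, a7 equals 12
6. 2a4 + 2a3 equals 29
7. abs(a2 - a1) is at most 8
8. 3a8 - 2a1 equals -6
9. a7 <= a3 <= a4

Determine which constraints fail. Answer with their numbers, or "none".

No — constraints 2, 5, 6, and 7 are not satisfied.

1. a4 = 9 is odd — holds.
2. a2=10, a7=1, a1=0; 0 of them equal 11, not exactly one — does not hold.
3. a2 + a4 = 19; 19 mod 5 = 4 — holds.
4. a3 + a4 = 7 + 9 = 16; 16 ≥ 16 — holds.
5. a2=10, a3=7, a7=1; 0 of them equal 12, not exactly one — does not hold.
6. 2a4 + 2a3 = 2(9) + 2(7) = 32, not 29 — does not hold.
7. abs(10 - 0) = 10; 10 > 8, exceeds bound 8 — does not hold.
8. 3a8 - 2a1 = 3(-2) - 2(0) = -6 — holds.
9. values 1 <= 7 <= 9 — holds.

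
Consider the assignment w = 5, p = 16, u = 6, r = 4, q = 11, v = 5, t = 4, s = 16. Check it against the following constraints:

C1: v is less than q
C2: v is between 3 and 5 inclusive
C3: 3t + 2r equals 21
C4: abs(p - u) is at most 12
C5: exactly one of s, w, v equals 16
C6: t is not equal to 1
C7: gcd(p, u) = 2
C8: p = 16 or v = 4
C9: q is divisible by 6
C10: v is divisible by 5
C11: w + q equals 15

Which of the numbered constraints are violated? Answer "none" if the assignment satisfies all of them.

C1: v = 5, q = 11; 5 < 11 — OK.
C2: v = 5 lies in [3, 5] — OK.
C3: 3t + 2r = 3(4) + 2(4) = 20, not 21 — violated.
C4: abs(16 - 6) = 10; 10 ≤ 12 — OK.
C5: s=16, w=5, v=5; 1 of them equals 16 — OK.
C6: t = 4, and 4 ≠ 1 — OK.
C7: gcd(16, 6) = 2 — OK.
C8: p = 16 = 16 (first disjunct) — OK.
C9: 11 = 6*1 + 5, so 6 does not divide 11 — violated.
C10: 5 / 5 = 1, so 5 divides 5 — OK.
C11: w + q = 5 + 11 = 16, not 15 — violated.

Constraints 3, 9, and 11 do not hold.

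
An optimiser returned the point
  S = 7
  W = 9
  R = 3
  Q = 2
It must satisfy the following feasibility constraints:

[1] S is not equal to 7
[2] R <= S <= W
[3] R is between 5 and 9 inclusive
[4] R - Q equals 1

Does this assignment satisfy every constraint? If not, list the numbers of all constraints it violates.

[1] S = 7, but 7 is required to differ — fails.
[2] values 3 <= 7 <= 9 — holds.
[3] R = 3 is outside [5, 9] — fails.
[4] R - Q = 3 - 2 = 1 — holds.

Constraints 1, 3 are violated.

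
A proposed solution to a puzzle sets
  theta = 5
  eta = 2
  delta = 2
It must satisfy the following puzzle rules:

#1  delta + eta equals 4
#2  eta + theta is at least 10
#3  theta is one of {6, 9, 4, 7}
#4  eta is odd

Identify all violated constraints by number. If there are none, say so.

Constraints 2, 3, and 4 are violated.

#1 delta + eta = 2 + 2 = 4  OK
#2 eta + theta = 2 + 5 = 7; 7 < 10, bound 10 not met  FAIL
#3 theta = 5 is not in {6, 9, 4, 7}  FAIL
#4 eta = 2 is even  FAIL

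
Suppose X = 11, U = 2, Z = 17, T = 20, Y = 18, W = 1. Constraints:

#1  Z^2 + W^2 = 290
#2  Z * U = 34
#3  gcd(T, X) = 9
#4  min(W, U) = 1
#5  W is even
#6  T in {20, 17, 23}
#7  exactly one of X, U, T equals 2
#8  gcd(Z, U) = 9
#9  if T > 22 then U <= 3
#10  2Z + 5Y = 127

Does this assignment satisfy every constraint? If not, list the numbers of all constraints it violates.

Constraints 3, 5, 8, and 10 are violated.

#1 Z^2 + W^2 = 17^2 + 1^2 = 289 + 1 = 290 — holds.
#2 Z * U = 17 * 2 = 34 — holds.
#3 gcd(20, 11) = 1, not 9 — fails.
#4 min(1, 2) = 1 — holds.
#5 W = 1 is odd — fails.
#6 T = 20 is in {20, 17, 23} — holds.
#7 X=11, U=2, T=20; 1 of them equals 2 — holds.
#8 gcd(17, 2) = 1, not 9 — fails.
#9 T = 20, not > 22; antecedent false, conditional vacuously true — holds.
#10 2Z + 5Y = 2(17) + 5(18) = 124, not 127 — fails.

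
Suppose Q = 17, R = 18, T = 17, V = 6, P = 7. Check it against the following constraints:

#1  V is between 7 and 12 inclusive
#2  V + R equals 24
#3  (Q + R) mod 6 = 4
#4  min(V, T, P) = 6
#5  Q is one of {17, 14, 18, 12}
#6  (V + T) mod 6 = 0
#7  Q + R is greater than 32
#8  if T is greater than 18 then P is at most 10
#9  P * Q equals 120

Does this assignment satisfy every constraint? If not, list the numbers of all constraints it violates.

Constraints 1, 3, 6, and 9 do not hold.

#1 V = 6 is outside [7, 12]  false
#2 V + R = 6 + 18 = 24  true
#3 Q + R = 35; 35 mod 6 = 5, not 4  false
#4 min(6, 17, 7) = 6  true
#5 Q = 17 is in {17, 14, 18, 12}  true
#6 V + T = 23; 23 mod 6 = 5, not 0  false
#7 Q + R = 17 + 18 = 35; 35 > 32  true
#8 T = 17, not > 18; antecedent false, conditional vacuously true  true
#9 P * Q = 7 * 17 = 119, not 120  false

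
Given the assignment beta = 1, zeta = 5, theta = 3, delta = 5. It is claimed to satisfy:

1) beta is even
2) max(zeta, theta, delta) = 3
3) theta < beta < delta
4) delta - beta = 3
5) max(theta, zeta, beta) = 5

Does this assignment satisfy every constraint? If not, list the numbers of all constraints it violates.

1) beta = 1 is odd — does not hold.
2) max(5, 3, 5) = 5, not 3 — does not hold.
3) values 3, 1, 5; theta = 3 is not < beta = 1 — does not hold.
4) delta - beta = 5 - 1 = 4, not 3 — does not hold.
5) max(3, 5, 1) = 5 — holds.

The assignment fails constraints 1, 2, 3, and 4.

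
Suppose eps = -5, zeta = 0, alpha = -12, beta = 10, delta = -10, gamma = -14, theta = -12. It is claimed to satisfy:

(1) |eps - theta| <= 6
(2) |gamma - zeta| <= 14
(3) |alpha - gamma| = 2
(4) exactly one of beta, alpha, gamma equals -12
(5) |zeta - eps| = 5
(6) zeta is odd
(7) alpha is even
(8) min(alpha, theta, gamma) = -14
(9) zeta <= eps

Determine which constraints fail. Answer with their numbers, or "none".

Constraints 1, 6, 9 are violated.

(1) |-5 - (-12)| = 7; 7 > 6, exceeds bound 6  no
(2) |-14 - 0| = 14; 14 ≤ 14  yes
(3) |-12 - (-14)| = 2  yes
(4) beta=10, alpha=-12, gamma=-14; 1 of them equals -12  yes
(5) |0 - (-5)| = 5  yes
(6) zeta = 0 is even  no
(7) alpha = -12 is even  yes
(8) min(-12, -12, -14) = -14  yes
(9) zeta = 0, eps = -5; 0 > -5 (want ≤)  no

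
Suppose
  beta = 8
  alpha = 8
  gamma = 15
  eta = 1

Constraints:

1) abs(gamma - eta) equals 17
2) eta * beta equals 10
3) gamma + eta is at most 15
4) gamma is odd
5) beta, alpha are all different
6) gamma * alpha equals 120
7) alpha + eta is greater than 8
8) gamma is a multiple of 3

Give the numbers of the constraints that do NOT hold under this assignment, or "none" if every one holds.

No — constraints 1, 2, 3, and 5 are not satisfied.

1) abs(15 - 1) = 14, not 17  no
2) eta * beta = 1 * 8 = 8, not 10  no
3) gamma + eta = 15 + 1 = 16; 16 > 15, bound 15 not met  no
4) gamma = 15 is odd  yes
5) beta = alpha = 8, not all different  no
6) gamma * alpha = 15 * 8 = 120  yes
7) alpha + eta = 8 + 1 = 9; 9 > 8  yes
8) 15 / 3 = 5, so 3 divides 15  yes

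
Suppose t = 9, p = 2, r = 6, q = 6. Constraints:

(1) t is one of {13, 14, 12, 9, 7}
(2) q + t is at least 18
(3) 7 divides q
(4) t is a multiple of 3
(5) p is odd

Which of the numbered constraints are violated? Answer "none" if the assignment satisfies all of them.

(1) t = 9 is in {13, 14, 12, 9, 7}  ✔
(2) q + t = 6 + 9 = 15; 15 < 18, bound 18 not met  ✘
(3) 6 = 7*0 + 6, so 7 does not divide 6  ✘
(4) 9 / 3 = 3, so 3 divides 9  ✔
(5) p = 2 is even  ✘

The assignment fails constraints 2, 3, and 5.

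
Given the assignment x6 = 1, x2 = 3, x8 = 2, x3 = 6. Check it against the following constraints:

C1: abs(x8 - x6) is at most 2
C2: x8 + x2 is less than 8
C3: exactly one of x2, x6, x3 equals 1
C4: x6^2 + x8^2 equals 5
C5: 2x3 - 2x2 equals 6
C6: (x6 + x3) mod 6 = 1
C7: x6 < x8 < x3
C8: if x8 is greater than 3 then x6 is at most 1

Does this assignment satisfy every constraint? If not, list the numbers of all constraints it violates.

Yes — all constraints hold.

C1: abs(2 - 1) = 1; 1 ≤ 2  ✓
C2: x8 + x2 = 2 + 3 = 5; 5 < 8  ✓
C3: x2=3, x6=1, x3=6; 1 of them equals 1  ✓
C4: x6^2 + x8^2 = 1^2 + 2^2 = 1 + 4 = 5  ✓
C5: 2x3 - 2x2 = 2(6) - 2(3) = 6  ✓
C6: x6 + x3 = 7; 7 mod 6 = 1  ✓
C7: values 1 < 2 < 6  ✓
C8: x8 = 2, not > 3; antecedent false, conditional vacuously true  ✓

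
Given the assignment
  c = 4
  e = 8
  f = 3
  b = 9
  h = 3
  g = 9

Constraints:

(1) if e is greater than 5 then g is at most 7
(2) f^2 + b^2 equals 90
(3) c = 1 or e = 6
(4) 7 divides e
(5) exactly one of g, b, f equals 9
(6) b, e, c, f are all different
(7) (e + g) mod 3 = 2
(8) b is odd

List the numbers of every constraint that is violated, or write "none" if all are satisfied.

(1) e = 8 > 5, so we need g ≤ 7; but g = 9 > 7 — does not hold.
(2) f^2 + b^2 = 3^2 + 9^2 = 9 + 81 = 90 — holds.
(3) c = 4 ≠ 1 and e = 8 ≠ 6; both disjuncts false — does not hold.
(4) 8 = 7*1 + 1, so 7 does not divide 8 — does not hold.
(5) g=9, b=9, f=3; 2 of them equal 9, not exactly one — does not hold.
(6) values 9, 8, 4, 3 are pairwise distinct — holds.
(7) e + g = 17; 17 mod 3 = 2 — holds.
(8) b = 9 is odd — holds.

Constraints 1, 3, 4, and 5 are violated.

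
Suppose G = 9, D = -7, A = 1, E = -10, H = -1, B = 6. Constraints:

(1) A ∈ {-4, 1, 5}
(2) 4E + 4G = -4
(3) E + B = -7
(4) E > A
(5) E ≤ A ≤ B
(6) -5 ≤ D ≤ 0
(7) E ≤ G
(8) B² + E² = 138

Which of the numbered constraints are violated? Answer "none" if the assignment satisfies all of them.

(1) A = 1 is in {-4, 1, 5} — holds.
(2) 4E + 4G = 4(-10) + 4(9) = -4 — holds.
(3) E + B = -10 + 6 = -4, not -7 — does not hold.
(4) E = -10, A = 1; -10 ≤ 1 (want >) — does not hold.
(5) values -10 ≤ 1 ≤ 6 — holds.
(6) D = -7 is outside [-5, 0] — does not hold.
(7) E = -10, G = 9; -10 ≤ 9 — holds.
(8) B² + E² = 6² + (-10)² = 36 + 100 = 136, not 138 — does not hold.

The assignment fails constraints 3, 4, 6, 8.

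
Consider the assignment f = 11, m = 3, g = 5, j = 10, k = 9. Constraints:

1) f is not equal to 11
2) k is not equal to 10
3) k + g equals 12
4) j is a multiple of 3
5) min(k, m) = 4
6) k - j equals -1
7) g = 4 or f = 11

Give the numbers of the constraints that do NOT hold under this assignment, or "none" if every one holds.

1) f = 11, but 11 is required to differ  FAIL
2) k = 9, and 9 ≠ 10  OK
3) k + g = 9 + 5 = 14, not 12  FAIL
4) 10 = 3*3 + 1, so 3 does not divide 10  FAIL
5) min(9, 3) = 3, not 4  FAIL
6) k - j = 9 - 10 = -1  OK
7) g = 5 ≠ 4, but f = 11 = 11 (second disjunct)  OK

The assignment fails constraints 1, 3, 4, and 5.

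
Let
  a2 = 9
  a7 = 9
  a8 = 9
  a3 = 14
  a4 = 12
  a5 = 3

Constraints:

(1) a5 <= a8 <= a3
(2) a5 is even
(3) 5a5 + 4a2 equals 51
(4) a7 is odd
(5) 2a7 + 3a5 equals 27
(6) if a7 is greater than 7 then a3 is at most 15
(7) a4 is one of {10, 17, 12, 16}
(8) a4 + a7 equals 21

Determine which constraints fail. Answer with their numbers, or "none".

(1) values 3 <= 9 <= 14  holds
(2) a5 = 3 is odd  fails
(3) 5a5 + 4a2 = 5(3) + 4(9) = 51  holds
(4) a7 = 9 is odd  holds
(5) 2a7 + 3a5 = 2(9) + 3(3) = 27  holds
(6) a7 = 9 > 7, so we need a3 ≤ 15; a3 = 14 ≤ 15  holds
(7) a4 = 12 is in {10, 17, 12, 16}  holds
(8) a4 + a7 = 12 + 9 = 21  holds

Constraint 2 does not hold.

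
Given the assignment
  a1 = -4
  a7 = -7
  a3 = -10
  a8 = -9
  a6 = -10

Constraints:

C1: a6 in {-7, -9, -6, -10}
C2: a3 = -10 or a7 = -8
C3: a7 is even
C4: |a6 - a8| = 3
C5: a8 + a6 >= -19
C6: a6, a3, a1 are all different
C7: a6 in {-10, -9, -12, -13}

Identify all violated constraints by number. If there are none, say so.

Violated: 3, 4, and 6.

C1: a6 = -10 is in {-7, -9, -6, -10}  ✔
C2: a3 = -10 = -10 (first disjunct)  ✔
C3: a7 = -7 is odd  ✘
C4: |-10 - (-9)| = 1, not 3  ✘
C5: a8 + a6 = -9 + (-10) = -19; -19 ≥ -19  ✔
C6: a6 = a3 = -10, not all different  ✘
C7: a6 = -10 is in {-10, -9, -12, -13}  ✔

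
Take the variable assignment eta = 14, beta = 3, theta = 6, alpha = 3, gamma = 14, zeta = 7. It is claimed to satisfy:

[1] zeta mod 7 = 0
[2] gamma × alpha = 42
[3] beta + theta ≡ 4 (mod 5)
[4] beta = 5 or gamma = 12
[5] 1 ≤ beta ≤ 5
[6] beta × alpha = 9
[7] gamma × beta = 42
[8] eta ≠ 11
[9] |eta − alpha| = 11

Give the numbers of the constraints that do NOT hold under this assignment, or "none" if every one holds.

Constraint 4 does not hold.

[1] 7 mod 7 = 0  OK
[2] gamma × alpha = 14 × 3 = 42  OK
[3] beta + theta = 9; 9 mod 5 = 4  OK
[4] beta = 3 ≠ 5 and gamma = 14 ≠ 12; both disjuncts false  FAIL
[5] beta = 3 lies in [1, 5]  OK
[6] beta × alpha = 3 × 3 = 9  OK
[7] gamma × beta = 14 × 3 = 42  OK
[8] eta = 14, and 14 ≠ 11  OK
[9] |14 − 3| = 11  OK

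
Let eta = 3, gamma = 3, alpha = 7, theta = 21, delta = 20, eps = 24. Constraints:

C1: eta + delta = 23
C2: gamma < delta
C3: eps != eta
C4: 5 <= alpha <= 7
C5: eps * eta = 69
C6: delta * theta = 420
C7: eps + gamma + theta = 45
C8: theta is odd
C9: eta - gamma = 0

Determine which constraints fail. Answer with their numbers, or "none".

No — constraints 5, 7 are not satisfied.

C1: eta + delta = 3 + 20 = 23 — holds.
C2: gamma = 3, delta = 20; 3 < 20 — holds.
C3: eps = 24, eta = 3; distinct — holds.
C4: alpha = 7 lies in [5, 7] — holds.
C5: eps * eta = 24 * 3 = 72, not 69 — fails.
C6: delta * theta = 20 * 21 = 420 — holds.
C7: eps + gamma + theta = 24 + 3 + 21 = 48, not 45 — fails.
C8: theta = 21 is odd — holds.
C9: eta - gamma = 3 - 3 = 0 — holds.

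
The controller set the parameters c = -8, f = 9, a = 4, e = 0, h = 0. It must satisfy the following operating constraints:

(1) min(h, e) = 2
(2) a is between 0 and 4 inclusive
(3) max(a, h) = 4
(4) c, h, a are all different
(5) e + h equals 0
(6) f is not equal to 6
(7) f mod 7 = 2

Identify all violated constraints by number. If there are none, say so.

Violated: 1.

(1) min(0, 0) = 0, not 2  ✘
(2) a = 4 lies in [0, 4]  ✔
(3) max(4, 0) = 4  ✔
(4) values -8, 0, 4 are pairwise distinct  ✔
(5) e + h = 0 + 0 = 0  ✔
(6) f = 9, and 9 ≠ 6  ✔
(7) 9 mod 7 = 2  ✔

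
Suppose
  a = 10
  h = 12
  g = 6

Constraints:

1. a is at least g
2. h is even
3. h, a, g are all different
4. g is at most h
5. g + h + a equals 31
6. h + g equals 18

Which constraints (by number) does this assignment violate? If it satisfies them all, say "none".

Violated: 5.

1. a = 10, g = 6; 10 ≥ 6 — holds.
2. h = 12 is even — holds.
3. values 12, 10, 6 are pairwise distinct — holds.
4. g = 6, h = 12; 6 ≤ 12 — holds.
5. g + h + a = 6 + 12 + 10 = 28, not 31 — fails.
6. h + g = 12 + 6 = 18 — holds.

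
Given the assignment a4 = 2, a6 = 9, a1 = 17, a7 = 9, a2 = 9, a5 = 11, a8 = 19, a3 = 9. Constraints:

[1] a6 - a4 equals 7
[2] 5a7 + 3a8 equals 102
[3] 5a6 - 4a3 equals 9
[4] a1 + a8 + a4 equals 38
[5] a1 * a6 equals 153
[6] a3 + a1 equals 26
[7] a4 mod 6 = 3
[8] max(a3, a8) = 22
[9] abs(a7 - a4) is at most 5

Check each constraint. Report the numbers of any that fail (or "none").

[1] a6 - a4 = 9 - 2 = 7 — OK.
[2] 5a7 + 3a8 = 5(9) + 3(19) = 102 — OK.
[3] 5a6 - 4a3 = 5(9) - 4(9) = 9 — OK.
[4] a1 + a8 + a4 = 17 + 19 + 2 = 38 — OK.
[5] a1 * a6 = 17 * 9 = 153 — OK.
[6] a3 + a1 = 9 + 17 = 26 — OK.
[7] 2 mod 6 = 2, not 3 — violated.
[8] max(9, 19) = 19, not 22 — violated.
[9] abs(9 - 2) = 7; 7 > 5, exceeds bound 5 — violated.

Constraints 7, 8, 9 do not hold.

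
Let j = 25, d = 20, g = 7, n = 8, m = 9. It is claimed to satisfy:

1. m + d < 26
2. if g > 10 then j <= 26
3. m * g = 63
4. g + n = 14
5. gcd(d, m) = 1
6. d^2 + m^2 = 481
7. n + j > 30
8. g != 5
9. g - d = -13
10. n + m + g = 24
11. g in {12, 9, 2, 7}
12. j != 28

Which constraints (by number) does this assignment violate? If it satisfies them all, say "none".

Violated: 1, 4.

1. m + d = 9 + 20 = 29; 29 ≥ 26, bound 26 not met — fails.
2. g = 7, not > 10; antecedent false, conditional vacuously true — holds.
3. m * g = 9 * 7 = 63 — holds.
4. g + n = 7 + 8 = 15, not 14 — fails.
5. gcd(20, 9) = 1 — holds.
6. d^2 + m^2 = 20^2 + 9^2 = 400 + 81 = 481 — holds.
7. n + j = 8 + 25 = 33; 33 > 30 — holds.
8. g = 7, and 7 ≠ 5 — holds.
9. g - d = 7 - 20 = -13 — holds.
10. n + m + g = 8 + 9 + 7 = 24 — holds.
11. g = 7 is in {12, 9, 2, 7} — holds.
12. j = 25, and 25 ≠ 28 — holds.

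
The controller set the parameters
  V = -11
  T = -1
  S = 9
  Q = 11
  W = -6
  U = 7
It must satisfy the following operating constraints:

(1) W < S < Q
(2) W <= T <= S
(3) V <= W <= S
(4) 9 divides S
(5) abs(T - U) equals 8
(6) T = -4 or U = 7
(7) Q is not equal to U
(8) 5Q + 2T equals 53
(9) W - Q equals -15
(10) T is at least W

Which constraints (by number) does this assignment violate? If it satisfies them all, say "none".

No — constraint 9 is not satisfied.

(1) values -6 < 9 < 11  ✔
(2) values -6 <= -1 <= 9  ✔
(3) values -11 <= -6 <= 9  ✔
(4) 9 / 9 = 1, so 9 divides 9  ✔
(5) abs(-1 - 7) = 8  ✔
(6) T = -1 ≠ -4, but U = 7 = 7 (second disjunct)  ✔
(7) Q = 11, U = 7; distinct  ✔
(8) 5Q + 2T = 5(11) + 2(-1) = 53  ✔
(9) W - Q = -6 - 11 = -17, not -15  ✘
(10) T = -1, W = -6; -1 ≥ -6  ✔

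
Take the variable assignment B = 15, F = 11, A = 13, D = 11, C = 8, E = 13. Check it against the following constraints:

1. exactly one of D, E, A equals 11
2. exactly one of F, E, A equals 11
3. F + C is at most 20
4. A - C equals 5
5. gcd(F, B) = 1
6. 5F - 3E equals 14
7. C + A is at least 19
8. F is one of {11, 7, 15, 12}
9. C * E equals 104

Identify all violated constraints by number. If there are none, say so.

1. D=11, E=13, A=13; 1 of them equals 11 — holds.
2. F=11, E=13, A=13; 1 of them equals 11 — holds.
3. F + C = 11 + 8 = 19; 19 ≤ 20 — holds.
4. A - C = 13 - 8 = 5 — holds.
5. gcd(11, 15) = 1 — holds.
6. 5F - 3E = 5(11) - 3(13) = 16, not 14 — does not hold.
7. C + A = 8 + 13 = 21; 21 ≥ 19 — holds.
8. F = 11 is in {11, 7, 15, 12} — holds.
9. C * E = 8 * 13 = 104 — holds.

Constraint 6 is violated.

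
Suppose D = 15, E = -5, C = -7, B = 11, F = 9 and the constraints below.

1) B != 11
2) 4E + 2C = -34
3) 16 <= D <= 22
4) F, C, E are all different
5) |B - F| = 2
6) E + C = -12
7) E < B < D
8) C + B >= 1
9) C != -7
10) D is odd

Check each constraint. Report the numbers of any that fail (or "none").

Violated: 1, 3, 9.

1) B = 11, but 11 is required to differ  fails
2) 4E + 2C = 4(-5) + 2(-7) = -34  holds
3) D = 15 is outside [16, 22]  fails
4) values 9, -7, -5 are pairwise distinct  holds
5) |11 - 9| = 2  holds
6) E + C = -5 + (-7) = -12  holds
7) values -5 < 11 < 15  holds
8) C + B = -7 + 11 = 4; 4 ≥ 1  holds
9) C = -7, but -7 is required to differ  fails
10) D = 15 is odd  holds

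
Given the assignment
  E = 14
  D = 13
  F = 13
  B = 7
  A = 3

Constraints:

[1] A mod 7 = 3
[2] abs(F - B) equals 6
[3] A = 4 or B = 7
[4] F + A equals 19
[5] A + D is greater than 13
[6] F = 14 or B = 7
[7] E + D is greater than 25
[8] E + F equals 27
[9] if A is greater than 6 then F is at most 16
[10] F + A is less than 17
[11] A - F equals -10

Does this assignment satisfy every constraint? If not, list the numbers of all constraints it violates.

No — constraint 4 is not satisfied.

[1] 3 mod 7 = 3  OK
[2] abs(13 - 7) = 6  OK
[3] A = 3 ≠ 4, but B = 7 = 7 (second disjunct)  OK
[4] F + A = 13 + 3 = 16, not 19  FAIL
[5] A + D = 3 + 13 = 16; 16 > 13  OK
[6] F = 13 ≠ 14, but B = 7 = 7 (second disjunct)  OK
[7] E + D = 14 + 13 = 27; 27 > 25  OK
[8] E + F = 14 + 13 = 27  OK
[9] A = 3, not > 6; antecedent false, conditional vacuously true  OK
[10] F + A = 13 + 3 = 16; 16 < 17  OK
[11] A - F = 3 - 13 = -10  OK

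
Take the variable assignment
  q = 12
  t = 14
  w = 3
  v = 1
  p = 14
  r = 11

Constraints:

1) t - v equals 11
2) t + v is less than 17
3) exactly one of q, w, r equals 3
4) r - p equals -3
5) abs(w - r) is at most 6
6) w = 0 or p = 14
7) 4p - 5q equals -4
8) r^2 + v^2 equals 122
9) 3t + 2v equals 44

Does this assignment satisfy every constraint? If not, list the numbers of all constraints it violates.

1) t - v = 14 - 1 = 13, not 11 — fails.
2) t + v = 14 + 1 = 15; 15 < 17 — holds.
3) q=12, w=3, r=11; 1 of them equals 3 — holds.
4) r - p = 11 - 14 = -3 — holds.
5) abs(3 - 11) = 8; 8 > 6, exceeds bound 6 — fails.
6) w = 3 ≠ 0, but p = 14 = 14 (second disjunct) — holds.
7) 4p - 5q = 4(14) - 5(12) = -4 — holds.
8) r^2 + v^2 = 11^2 + 1^2 = 121 + 1 = 122 — holds.
9) 3t + 2v = 3(14) + 2(1) = 44 — holds.

The assignment fails constraints 1, 5.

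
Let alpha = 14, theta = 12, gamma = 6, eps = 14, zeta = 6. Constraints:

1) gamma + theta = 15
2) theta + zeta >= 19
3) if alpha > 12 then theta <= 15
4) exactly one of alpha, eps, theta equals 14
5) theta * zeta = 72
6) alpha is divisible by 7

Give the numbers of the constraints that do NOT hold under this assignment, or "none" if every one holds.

The assignment fails constraints 1, 2, and 4.

1) gamma + theta = 6 + 12 = 18, not 15  fails
2) theta + zeta = 12 + 6 = 18; 18 < 19, bound 19 not met  fails
3) alpha = 14 > 12, so we need theta ≤ 15; theta = 12 ≤ 15  holds
4) alpha=14, eps=14, theta=12; 2 of them equal 14, not exactly one  fails
5) theta * zeta = 12 * 6 = 72  holds
6) 14 / 7 = 2, so 7 divides 14  holds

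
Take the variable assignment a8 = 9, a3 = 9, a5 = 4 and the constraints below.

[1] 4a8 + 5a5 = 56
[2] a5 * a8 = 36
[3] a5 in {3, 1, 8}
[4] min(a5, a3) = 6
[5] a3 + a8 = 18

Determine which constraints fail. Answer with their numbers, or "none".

[1] 4a8 + 5a5 = 4(9) + 5(4) = 56 — OK.
[2] a5 * a8 = 4 * 9 = 36 — OK.
[3] a5 = 4 is not in {3, 1, 8} — violated.
[4] min(4, 9) = 4, not 6 — violated.
[5] a3 + a8 = 9 + 9 = 18 — OK.

The assignment fails constraints 3, 4.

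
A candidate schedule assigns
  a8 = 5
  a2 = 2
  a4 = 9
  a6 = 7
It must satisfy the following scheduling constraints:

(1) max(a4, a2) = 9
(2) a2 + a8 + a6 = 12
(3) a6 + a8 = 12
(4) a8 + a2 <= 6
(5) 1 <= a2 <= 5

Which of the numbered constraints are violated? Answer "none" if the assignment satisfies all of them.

Constraints 2 and 4 do not hold.

(1) max(9, 2) = 9  true
(2) a2 + a8 + a6 = 2 + 5 + 7 = 14, not 12  false
(3) a6 + a8 = 7 + 5 = 12  true
(4) a8 + a2 = 5 + 2 = 7; 7 > 6, bound 6 not met  false
(5) a2 = 2 lies in [1, 5]  true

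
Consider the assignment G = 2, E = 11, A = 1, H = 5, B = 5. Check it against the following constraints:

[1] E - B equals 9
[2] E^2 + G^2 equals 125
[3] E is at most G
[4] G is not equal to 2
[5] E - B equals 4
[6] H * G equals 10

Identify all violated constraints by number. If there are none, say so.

[1] E - B = 11 - 5 = 6, not 9 — violated.
[2] E^2 + G^2 = 11^2 + 2^2 = 121 + 4 = 125 — satisfied.
[3] E = 11, G = 2; 11 > 2 (want ≤) — violated.
[4] G = 2, but 2 is required to differ — violated.
[5] E - B = 11 - 5 = 6, not 4 — violated.
[6] H * G = 5 * 2 = 10 — satisfied.

Constraints 1, 3, 4, 5 do not hold.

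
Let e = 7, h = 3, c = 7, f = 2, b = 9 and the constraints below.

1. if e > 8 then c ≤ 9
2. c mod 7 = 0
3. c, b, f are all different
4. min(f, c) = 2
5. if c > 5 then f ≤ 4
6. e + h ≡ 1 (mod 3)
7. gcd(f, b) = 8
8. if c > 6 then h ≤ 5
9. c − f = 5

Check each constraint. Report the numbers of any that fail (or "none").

No — constraint 7 is not satisfied.

1. e = 7, not > 8; antecedent false, conditional vacuously true  OK
2. 7 mod 7 = 0  OK
3. values 7, 9, 2 are pairwise distinct  OK
4. min(2, 7) = 2  OK
5. c = 7 > 5, so we need f ≤ 4; f = 2 ≤ 4  OK
6. e + h = 10; 10 mod 3 = 1  OK
7. gcd(2, 9) = 1, not 8  FAIL
8. c = 7 > 6, so we need h ≤ 5; h = 3 ≤ 5  OK
9. c − f = 7 − 2 = 5  OK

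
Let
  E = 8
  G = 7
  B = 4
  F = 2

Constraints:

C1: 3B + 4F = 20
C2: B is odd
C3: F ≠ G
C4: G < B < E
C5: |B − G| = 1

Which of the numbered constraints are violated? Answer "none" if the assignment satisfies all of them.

The assignment fails constraints 2, 4, 5.

C1: 3B + 4F = 3(4) + 4(2) = 20  ✔
C2: B = 4 is even  ✘
C3: F = 2, G = 7; distinct  ✔
C4: values 7, 4, 8; G = 7 is not < B = 4  ✘
C5: |4 − 7| = 3, not 1  ✘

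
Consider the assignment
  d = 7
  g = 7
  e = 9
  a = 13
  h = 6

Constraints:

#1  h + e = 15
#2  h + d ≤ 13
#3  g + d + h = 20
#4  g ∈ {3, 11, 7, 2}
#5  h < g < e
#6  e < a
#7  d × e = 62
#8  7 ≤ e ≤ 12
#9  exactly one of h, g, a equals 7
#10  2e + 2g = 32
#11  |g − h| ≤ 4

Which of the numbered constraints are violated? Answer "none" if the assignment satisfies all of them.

#1 h + e = 6 + 9 = 15  true
#2 h + d = 6 + 7 = 13; 13 ≤ 13  true
#3 g + d + h = 7 + 7 + 6 = 20  true
#4 g = 7 is in {3, 11, 7, 2}  true
#5 values 6 < 7 < 9  true
#6 e = 9, a = 13; 9 < 13  true
#7 d × e = 7 × 9 = 63, not 62  false
#8 e = 9 lies in [7, 12]  true
#9 h=6, g=7, a=13; 1 of them equals 7  true
#10 2e + 2g = 2(9) + 2(7) = 32  true
#11 |7 − 6| = 1; 1 ≤ 4  true

Constraint 7 does not hold.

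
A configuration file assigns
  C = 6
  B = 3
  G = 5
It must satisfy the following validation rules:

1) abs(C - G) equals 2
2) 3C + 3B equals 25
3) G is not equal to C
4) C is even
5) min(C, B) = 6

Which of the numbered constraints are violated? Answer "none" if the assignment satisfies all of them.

1) abs(6 - 5) = 1, not 2 — fails.
2) 3C + 3B = 3(6) + 3(3) = 27, not 25 — fails.
3) G = 5, C = 6; distinct — holds.
4) C = 6 is even — holds.
5) min(6, 3) = 3, not 6 — fails.

Violated: 1, 2, 5.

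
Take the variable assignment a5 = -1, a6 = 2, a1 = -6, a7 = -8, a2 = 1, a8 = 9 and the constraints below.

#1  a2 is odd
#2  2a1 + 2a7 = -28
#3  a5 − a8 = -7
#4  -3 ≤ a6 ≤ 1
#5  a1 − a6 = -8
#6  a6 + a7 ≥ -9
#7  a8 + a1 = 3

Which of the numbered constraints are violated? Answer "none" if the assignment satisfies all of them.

#1 a2 = 1 is odd — satisfied.
#2 2a1 + 2a7 = 2(-6) + 2(-8) = -28 — satisfied.
#3 a5 − a8 = -1 − 9 = -10, not -7 — violated.
#4 a6 = 2 is outside [-3, 1] — violated.
#5 a1 − a6 = -6 − 2 = -8 — satisfied.
#6 a6 + a7 = 2 + (-8) = -6; -6 ≥ -9 — satisfied.
#7 a8 + a1 = 9 + (-6) = 3 — satisfied.

Constraints 3 and 4 do not hold.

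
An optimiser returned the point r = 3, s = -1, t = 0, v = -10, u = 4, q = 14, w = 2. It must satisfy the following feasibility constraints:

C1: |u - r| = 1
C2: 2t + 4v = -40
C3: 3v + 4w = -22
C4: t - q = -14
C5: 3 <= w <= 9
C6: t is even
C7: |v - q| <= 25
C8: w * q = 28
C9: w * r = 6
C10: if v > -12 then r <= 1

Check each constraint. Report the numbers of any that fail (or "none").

The assignment fails constraints 5 and 10.

C1: |4 - 3| = 1 — holds.
C2: 2t + 4v = 2(0) + 4(-10) = -40 — holds.
C3: 3v + 4w = 3(-10) + 4(2) = -22 — holds.
C4: t - q = 0 - 14 = -14 — holds.
C5: w = 2 is outside [3, 9] — fails.
C6: t = 0 is even — holds.
C7: |-10 - 14| = 24; 24 ≤ 25 — holds.
C8: w * q = 2 * 14 = 28 — holds.
C9: w * r = 2 * 3 = 6 — holds.
C10: v = -10 > -12, so we need r ≤ 1; but r = 3 > 1 — fails.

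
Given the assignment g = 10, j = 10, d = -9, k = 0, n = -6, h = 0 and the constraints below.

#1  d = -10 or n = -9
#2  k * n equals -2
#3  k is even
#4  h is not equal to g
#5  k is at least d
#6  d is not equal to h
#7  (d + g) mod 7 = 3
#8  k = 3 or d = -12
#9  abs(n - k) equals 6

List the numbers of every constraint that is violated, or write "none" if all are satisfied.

#1 d = -9 ≠ -10 and n = -6 ≠ -9; both disjuncts false  ✗
#2 k * n = 0 * (-6) = 0, not -2  ✗
#3 k = 0 is even  ✓
#4 h = 0, g = 10; distinct  ✓
#5 k = 0, d = -9; 0 ≥ -9  ✓
#6 d = -9, h = 0; distinct  ✓
#7 d + g = 1; 1 mod 7 = 1, not 3  ✗
#8 k = 0 ≠ 3 and d = -9 ≠ -12; both disjuncts false  ✗
#9 abs(-6 - 0) = 6  ✓

Violated: 1, 2, 7, and 8.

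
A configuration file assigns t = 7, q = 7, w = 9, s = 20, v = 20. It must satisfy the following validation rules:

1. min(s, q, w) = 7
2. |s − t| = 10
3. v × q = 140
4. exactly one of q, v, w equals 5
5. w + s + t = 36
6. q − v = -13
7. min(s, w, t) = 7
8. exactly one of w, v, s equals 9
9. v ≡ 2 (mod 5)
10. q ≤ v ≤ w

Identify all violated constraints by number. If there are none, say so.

Violated: 2, 4, 9, 10.

1. min(20, 7, 9) = 7  yes
2. |20 − 7| = 13, not 10  no
3. v × q = 20 × 7 = 140  yes
4. q=7, v=20, w=9; 0 of them equal 5, not exactly one  no
5. w + s + t = 9 + 20 + 7 = 36  yes
6. q − v = 7 − 20 = -13  yes
7. min(20, 9, 7) = 7  yes
8. w=9, v=20, s=20; 1 of them equals 9  yes
9. 20 mod 5 = 0, not 2  no
10. values 7, 20, 9; v = 20 is not ≤ w = 9  no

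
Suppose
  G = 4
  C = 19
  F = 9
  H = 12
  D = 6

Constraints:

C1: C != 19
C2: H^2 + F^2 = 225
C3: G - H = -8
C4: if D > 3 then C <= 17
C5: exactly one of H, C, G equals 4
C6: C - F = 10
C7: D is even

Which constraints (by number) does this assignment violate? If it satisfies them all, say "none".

C1: C = 19, but 19 is required to differ — fails.
C2: H^2 + F^2 = 12^2 + 9^2 = 144 + 81 = 225 — holds.
C3: G - H = 4 - 12 = -8 — holds.
C4: D = 6 > 3, so we need C ≤ 17; but C = 19 > 17 — fails.
C5: H=12, C=19, G=4; 1 of them equals 4 — holds.
C6: C - F = 19 - 9 = 10 — holds.
C7: D = 6 is even — holds.

No — constraints 1, 4 are not satisfied.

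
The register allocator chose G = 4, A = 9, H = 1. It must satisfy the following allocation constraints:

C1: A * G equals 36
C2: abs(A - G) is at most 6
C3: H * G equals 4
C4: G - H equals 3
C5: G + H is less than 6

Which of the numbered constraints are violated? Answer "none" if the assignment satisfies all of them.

All constraints are satisfied.

C1: A * G = 9 * 4 = 36  OK
C2: abs(9 - 4) = 5; 5 ≤ 6  OK
C3: H * G = 1 * 4 = 4  OK
C4: G - H = 4 - 1 = 3  OK
C5: G + H = 4 + 1 = 5; 5 < 6  OK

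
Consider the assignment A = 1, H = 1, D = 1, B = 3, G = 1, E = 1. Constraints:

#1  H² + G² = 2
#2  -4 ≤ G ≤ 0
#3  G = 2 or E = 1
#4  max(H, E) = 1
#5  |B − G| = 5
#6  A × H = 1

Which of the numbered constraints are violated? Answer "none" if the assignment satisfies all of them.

#1 H² + G² = 1² + 1² = 1 + 1 = 2 — holds.
#2 G = 1 is outside [-4, 0] — fails.
#3 G = 1 ≠ 2, but E = 1 = 1 (second disjunct) — holds.
#4 max(1, 1) = 1 — holds.
#5 |3 − 1| = 2, not 5 — fails.
#6 A × H = 1 × 1 = 1 — holds.

No — constraints 2 and 5 are not satisfied.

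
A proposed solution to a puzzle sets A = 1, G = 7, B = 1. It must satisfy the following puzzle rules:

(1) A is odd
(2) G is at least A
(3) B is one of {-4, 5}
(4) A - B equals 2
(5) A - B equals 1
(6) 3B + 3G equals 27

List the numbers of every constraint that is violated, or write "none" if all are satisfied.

(1) A = 1 is odd — satisfied.
(2) G = 7, A = 1; 7 ≥ 1 — satisfied.
(3) B = 1 is not in {-4, 5} — violated.
(4) A - B = 1 - 1 = 0, not 2 — violated.
(5) A - B = 1 - 1 = 0, not 1 — violated.
(6) 3B + 3G = 3(1) + 3(7) = 24, not 27 — violated.

Constraints 3, 4, 5, and 6 do not hold.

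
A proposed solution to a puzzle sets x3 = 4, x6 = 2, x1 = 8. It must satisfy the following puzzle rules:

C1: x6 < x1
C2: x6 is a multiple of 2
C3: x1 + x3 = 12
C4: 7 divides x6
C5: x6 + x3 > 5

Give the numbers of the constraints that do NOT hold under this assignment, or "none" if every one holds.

C1: x6 = 2, x1 = 8; 2 < 8 — holds.
C2: 2 / 2 = 1, so 2 divides 2 — holds.
C3: x1 + x3 = 8 + 4 = 12 — holds.
C4: 2 = 7×0 + 2, so 7 does not divide 2 — does not hold.
C5: x6 + x3 = 2 + 4 = 6; 6 > 5 — holds.

Violated: 4.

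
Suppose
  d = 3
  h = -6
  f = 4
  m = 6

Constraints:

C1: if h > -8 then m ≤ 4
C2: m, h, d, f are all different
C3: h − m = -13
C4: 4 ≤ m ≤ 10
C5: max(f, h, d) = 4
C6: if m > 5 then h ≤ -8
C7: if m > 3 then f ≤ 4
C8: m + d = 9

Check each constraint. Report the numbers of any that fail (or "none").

C1: h = -6 > -8, so we need m ≤ 4; but m = 6 > 4 — does not hold.
C2: values 6, -6, 3, 4 are pairwise distinct — holds.
C3: h − m = -6 − 6 = -12, not -13 — does not hold.
C4: m = 6 lies in [4, 10] — holds.
C5: max(4, -6, 3) = 4 — holds.
C6: m = 6 > 5, so we need h ≤ -8; but h = -6 > -8 — does not hold.
C7: m = 6 > 3, so we need f ≤ 4; f = 4 ≤ 4 — holds.
C8: m + d = 6 + 3 = 9 — holds.

No — constraints 1, 3, and 6 are not satisfied.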